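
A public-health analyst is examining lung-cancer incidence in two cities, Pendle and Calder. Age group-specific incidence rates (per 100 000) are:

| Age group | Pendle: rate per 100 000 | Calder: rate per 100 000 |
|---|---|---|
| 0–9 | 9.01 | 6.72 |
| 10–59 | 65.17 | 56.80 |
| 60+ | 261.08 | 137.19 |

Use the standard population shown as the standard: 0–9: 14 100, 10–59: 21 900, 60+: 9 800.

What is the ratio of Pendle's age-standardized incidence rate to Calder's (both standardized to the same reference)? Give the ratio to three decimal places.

1.533

Standard total = 45 800; weights = 0.3079, 0.4782, 0.2140.
Pendle: 0.3079×9.01 + 0.4782×65.17 + 0.2140×261.08 = 89.8002 per 100 000.
Calder: 0.3079×6.72 + 0.4782×56.80 + 0.2140×137.19 = 58.5837 per 100 000.
Ratio = 89.8002 ÷ 58.5837 = 1.53285.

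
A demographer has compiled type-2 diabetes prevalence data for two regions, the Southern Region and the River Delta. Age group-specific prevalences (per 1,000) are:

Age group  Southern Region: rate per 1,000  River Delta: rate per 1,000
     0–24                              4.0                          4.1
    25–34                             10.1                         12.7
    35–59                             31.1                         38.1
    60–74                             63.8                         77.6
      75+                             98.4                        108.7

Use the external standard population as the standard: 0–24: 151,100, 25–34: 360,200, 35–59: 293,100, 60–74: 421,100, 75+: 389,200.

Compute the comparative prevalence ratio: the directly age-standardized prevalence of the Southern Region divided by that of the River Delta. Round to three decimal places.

0.860

Standard total = 1,614,700; weights = 0.0936, 0.2231, 0.1815, 0.2608, 0.2410.
The Southern Region: 0.0936×4.0 + 0.2231×10.1 + 0.1815×31.1 + 0.2608×63.8 + 0.2410×98.4 = 48.6290 per 1,000.
The River Delta: 0.0936×4.1 + 0.2231×12.7 + 0.1815×38.1 + 0.2608×77.6 + 0.2410×108.7 = 56.5706 per 1,000.
Ratio = 48.6290 ÷ 56.5706 = 0.85962.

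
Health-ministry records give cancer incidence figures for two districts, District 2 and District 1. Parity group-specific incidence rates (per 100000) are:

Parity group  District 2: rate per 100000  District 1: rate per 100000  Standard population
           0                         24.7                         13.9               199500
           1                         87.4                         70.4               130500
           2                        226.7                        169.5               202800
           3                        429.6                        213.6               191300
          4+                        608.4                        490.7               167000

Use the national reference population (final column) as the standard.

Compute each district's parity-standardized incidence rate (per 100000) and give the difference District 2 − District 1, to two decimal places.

Standard total = 891100; weights = 0.2239, 0.1464, 0.2276, 0.2147, 0.1874.
District 2: 0.2239×24.7 + 0.1464×87.4 + 0.2276×226.7 + 0.2147×429.6 + 0.1874×608.4 = 276.1681 per 100000.
District 1: 0.2239×13.9 + 0.1464×70.4 + 0.2276×169.5 + 0.2147×213.6 + 0.1874×490.7 = 189.8142 per 100000.
Difference = 276.1681 − 189.8142 = 86.3539.

86.35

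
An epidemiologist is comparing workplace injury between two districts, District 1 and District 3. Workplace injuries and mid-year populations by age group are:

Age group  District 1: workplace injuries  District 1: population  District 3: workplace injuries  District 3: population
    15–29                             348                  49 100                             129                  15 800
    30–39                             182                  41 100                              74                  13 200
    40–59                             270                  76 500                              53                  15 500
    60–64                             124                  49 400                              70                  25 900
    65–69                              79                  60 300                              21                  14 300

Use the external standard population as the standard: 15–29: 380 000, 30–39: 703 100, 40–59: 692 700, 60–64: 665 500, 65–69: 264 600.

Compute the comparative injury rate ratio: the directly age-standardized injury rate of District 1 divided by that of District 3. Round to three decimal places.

Age-specific rates per 10 000 for District 1: 70.88, 44.28, 35.29, 25.10, 13.10.
For District 3: 81.65, 56.06, 34.19, 27.03, 14.69.
Standard total = 2 705 900; weights = 0.1404, 0.2598, 0.2560, 0.2459, 0.0978.
District 1: 0.1404×70.88 + 0.2598×44.28 + 0.2560×35.29 + 0.2459×25.10 + 0.0978×13.10 = 37.9494 per 10 000.
District 3: 0.1404×81.65 + 0.2598×56.06 + 0.2560×34.19 + 0.2459×27.03 + 0.0978×14.69 = 42.8691 per 10 000.
Ratio = 37.9494 ÷ 42.8691 = 0.88524.

0.885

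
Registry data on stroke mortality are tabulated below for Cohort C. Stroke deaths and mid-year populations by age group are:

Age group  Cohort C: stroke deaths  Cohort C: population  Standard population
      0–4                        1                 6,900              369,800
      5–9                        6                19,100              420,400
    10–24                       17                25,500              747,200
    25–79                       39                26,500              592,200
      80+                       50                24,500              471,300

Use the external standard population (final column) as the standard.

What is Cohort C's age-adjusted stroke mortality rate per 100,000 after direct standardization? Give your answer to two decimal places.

Age-specific rates per 100,000 for Cohort C: 14.49, 31.41, 66.67, 147.17, 204.08.
Standard total = 2,600,900; weights = 0.1422, 0.1616, 0.2873, 0.2277, 0.1812.
Standardized rate: 0.1422×14.49 + 0.1616×31.41 + 0.2873×66.67 + 0.2277×147.17 + 0.1812×204.08 = 96.7806 per 100,000.

96.78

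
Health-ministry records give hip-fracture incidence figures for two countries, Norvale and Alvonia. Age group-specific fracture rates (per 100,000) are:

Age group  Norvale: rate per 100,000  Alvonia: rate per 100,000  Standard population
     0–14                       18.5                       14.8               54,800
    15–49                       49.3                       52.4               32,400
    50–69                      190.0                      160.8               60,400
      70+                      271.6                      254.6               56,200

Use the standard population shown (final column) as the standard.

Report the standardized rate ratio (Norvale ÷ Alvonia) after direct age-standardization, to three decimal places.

1.106

Standard total = 203,800; weights = 0.2689, 0.1590, 0.2964, 0.2758.
Norvale: 0.2689×18.5 + 0.1590×49.3 + 0.2964×190.0 + 0.2758×271.6 = 144.0188 per 100,000.
Alvonia: 0.2689×14.8 + 0.1590×52.4 + 0.2964×160.8 + 0.2758×254.6 = 130.1749 per 100,000.
Ratio = 144.0188 ÷ 130.1749 = 1.10635.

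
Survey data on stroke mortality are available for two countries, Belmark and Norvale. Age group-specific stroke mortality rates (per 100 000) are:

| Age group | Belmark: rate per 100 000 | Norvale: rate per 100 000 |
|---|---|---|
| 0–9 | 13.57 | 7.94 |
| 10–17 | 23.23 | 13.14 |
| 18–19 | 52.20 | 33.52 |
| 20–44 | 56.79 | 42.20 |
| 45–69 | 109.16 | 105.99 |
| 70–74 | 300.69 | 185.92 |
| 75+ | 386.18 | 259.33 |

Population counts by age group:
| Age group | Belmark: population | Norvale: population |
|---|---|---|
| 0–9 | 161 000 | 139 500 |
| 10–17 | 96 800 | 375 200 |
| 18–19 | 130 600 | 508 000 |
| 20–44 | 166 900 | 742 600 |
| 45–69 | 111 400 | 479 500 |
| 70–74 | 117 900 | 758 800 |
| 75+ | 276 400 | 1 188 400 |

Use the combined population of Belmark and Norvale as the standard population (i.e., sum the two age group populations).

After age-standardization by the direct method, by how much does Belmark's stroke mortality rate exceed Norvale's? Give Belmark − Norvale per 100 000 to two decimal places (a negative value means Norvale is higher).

60.91

Combined standard total = 5 253 000; weights = 0.0572, 0.0899, 0.1216, 0.1731, 0.1125, 0.1669, 0.2789.
Belmark: 0.0572×13.57 + 0.0899×23.23 + 0.1216×52.20 + 0.1731×56.79 + 0.1125×109.16 + 0.1669×300.69 + 0.2789×386.18 = 189.1913 per 100 000.
Norvale: 0.0572×7.94 + 0.0899×13.14 + 0.1216×33.52 + 0.1731×42.20 + 0.1125×105.99 + 0.1669×185.92 + 0.2789×259.33 = 128.2823 per 100 000.
Difference = 189.1913 − 128.2823 = 60.9090.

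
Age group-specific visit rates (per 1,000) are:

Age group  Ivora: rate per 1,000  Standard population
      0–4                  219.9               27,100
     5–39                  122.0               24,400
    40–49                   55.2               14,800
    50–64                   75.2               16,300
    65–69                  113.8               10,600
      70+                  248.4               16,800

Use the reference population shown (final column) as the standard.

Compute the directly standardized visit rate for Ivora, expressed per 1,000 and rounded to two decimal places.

148.71

Standard total = 110,000; weights = 0.2464, 0.2218, 0.1345, 0.1482, 0.0964, 0.1527.
Standardized rate: 0.2464×219.9 + 0.2218×122.0 + 0.1345×55.2 + 0.1482×75.2 + 0.0964×113.8 + 0.1527×248.4 = 148.7110 per 1,000.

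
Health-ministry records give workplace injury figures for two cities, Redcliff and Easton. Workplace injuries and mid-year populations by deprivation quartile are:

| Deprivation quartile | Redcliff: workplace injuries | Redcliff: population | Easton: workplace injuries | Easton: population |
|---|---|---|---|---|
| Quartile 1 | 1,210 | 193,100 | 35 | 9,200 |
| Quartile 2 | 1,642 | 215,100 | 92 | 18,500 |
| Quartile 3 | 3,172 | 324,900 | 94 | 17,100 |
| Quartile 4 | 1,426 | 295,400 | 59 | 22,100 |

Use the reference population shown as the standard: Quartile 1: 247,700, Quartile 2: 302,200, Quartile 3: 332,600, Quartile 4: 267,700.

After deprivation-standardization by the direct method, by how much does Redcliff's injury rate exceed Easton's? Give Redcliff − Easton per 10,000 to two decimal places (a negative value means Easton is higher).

29.65

Deprivation-specific rates per 10,000 for Redcliff: 62.66, 76.34, 97.63, 48.27.
For Easton: 38.04, 49.73, 54.97, 26.70.
Standard total = 1,150,200; weights = 0.2154, 0.2627, 0.2892, 0.2327.
Redcliff: 0.2154×62.66 + 0.2627×76.34 + 0.2892×97.63 + 0.2327×48.27 = 73.0176 per 10,000.
Easton: 0.2154×38.04 + 0.2627×49.73 + 0.2892×54.97 + 0.2327×26.70 = 43.3679 per 10,000.
Difference = 73.0176 − 43.3679 = 29.6497.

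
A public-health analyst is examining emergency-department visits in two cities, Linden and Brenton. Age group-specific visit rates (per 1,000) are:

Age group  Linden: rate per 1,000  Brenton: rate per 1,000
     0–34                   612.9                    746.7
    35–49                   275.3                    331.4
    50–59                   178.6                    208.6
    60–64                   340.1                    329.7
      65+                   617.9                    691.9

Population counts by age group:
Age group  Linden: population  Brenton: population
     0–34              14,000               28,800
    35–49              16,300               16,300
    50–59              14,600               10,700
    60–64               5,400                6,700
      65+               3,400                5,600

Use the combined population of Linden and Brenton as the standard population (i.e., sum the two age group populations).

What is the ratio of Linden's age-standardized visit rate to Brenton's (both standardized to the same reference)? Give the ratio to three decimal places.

0.848

Combined standard total = 121,800; weights = 0.3514, 0.2677, 0.2077, 0.0993, 0.0739.
Linden: 0.3514×612.9 + 0.2677×275.3 + 0.2077×178.6 + 0.0993×340.1 + 0.0739×617.9 = 405.5976 per 1,000.
Brenton: 0.3514×746.7 + 0.2677×331.4 + 0.2077×208.6 + 0.0993×329.7 + 0.0739×691.9 = 478.2960 per 1,000.
Ratio = 405.5976 ÷ 478.2960 = 0.84801.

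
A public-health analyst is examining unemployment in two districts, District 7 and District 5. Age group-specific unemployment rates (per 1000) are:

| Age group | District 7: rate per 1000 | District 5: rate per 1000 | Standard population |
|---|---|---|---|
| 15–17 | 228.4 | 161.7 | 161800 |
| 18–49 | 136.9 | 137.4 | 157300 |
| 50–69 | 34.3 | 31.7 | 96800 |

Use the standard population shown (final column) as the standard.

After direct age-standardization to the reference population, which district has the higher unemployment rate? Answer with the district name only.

District 7

Standard total = 415900; weights = 0.3890, 0.3782, 0.2327.
District 7: 0.3890×228.4 + 0.3782×136.9 + 0.2327×34.3 = 148.6168 per 1000.
District 5: 0.3890×161.7 + 0.3782×137.4 + 0.2327×31.7 = 122.2521 per 1000.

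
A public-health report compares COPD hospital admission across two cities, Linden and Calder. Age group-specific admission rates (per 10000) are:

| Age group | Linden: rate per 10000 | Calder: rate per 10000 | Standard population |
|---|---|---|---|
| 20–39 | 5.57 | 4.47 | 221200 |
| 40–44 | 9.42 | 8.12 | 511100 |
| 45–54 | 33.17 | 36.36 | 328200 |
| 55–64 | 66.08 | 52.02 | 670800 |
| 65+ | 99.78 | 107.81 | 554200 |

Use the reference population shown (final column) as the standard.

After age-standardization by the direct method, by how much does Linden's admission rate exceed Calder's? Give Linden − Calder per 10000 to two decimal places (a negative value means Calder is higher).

2.12

Standard total = 2285500; weights = 0.0968, 0.2236, 0.1436, 0.2935, 0.2425.
Linden: 0.0968×5.57 + 0.2236×9.42 + 0.1436×33.17 + 0.2935×66.08 + 0.2425×99.78 = 50.9987 per 10000.
Calder: 0.0968×4.47 + 0.2236×8.12 + 0.1436×36.36 + 0.2935×52.02 + 0.2425×107.81 = 48.8801 per 10000.
Difference = 50.9987 − 48.8801 = 2.1186.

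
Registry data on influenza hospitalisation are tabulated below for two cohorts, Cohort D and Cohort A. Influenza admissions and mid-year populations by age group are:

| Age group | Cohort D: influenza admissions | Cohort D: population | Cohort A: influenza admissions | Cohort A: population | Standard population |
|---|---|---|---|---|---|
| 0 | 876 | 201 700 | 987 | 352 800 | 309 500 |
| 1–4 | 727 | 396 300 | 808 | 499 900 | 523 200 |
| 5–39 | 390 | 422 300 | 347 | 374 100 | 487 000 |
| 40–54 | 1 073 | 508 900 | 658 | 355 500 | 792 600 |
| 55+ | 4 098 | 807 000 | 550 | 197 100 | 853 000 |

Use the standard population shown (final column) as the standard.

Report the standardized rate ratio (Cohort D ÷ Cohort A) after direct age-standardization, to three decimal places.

Age-specific rates per 100 000 for Cohort D: 434.31, 183.45, 92.35, 210.85, 507.81.
For Cohort A: 279.76, 161.63, 92.76, 185.09, 279.05.
Standard total = 2 965 300; weights = 0.1044, 0.1764, 0.1642, 0.2673, 0.2877.
Cohort D: 0.1044×434.31 + 0.1764×183.45 + 0.1642×92.35 + 0.2673×210.85 + 0.2877×507.81 = 295.2987 per 100 000.
Cohort A: 0.1044×279.76 + 0.1764×161.63 + 0.1642×92.76 + 0.2673×185.09 + 0.2877×279.05 = 202.6960 per 100 000.
Ratio = 295.2987 ÷ 202.6960 = 1.45686.

1.457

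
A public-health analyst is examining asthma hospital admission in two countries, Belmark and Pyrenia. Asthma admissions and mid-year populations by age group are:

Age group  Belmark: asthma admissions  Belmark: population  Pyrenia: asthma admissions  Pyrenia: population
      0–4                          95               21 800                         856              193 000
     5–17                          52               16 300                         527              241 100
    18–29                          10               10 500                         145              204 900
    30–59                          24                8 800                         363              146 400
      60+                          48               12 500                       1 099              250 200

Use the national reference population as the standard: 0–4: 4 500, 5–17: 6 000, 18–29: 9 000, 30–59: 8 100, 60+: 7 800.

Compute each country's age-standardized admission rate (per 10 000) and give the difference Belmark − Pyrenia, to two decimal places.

1.58

Age-specific rates per 10 000 for Belmark: 43.58, 31.90, 9.52, 27.27, 38.40.
For Pyrenia: 44.35, 21.86, 7.08, 24.80, 43.92.
Standard total = 35 400; weights = 0.1271, 0.1695, 0.2542, 0.2288, 0.2203.
Belmark: 0.1271×43.58 + 0.1695×31.90 + 0.2542×9.52 + 0.2288×27.27 + 0.2203×38.40 = 28.0694 per 10 000.
Pyrenia: 0.1271×44.35 + 0.1695×21.86 + 0.2542×7.08 + 0.2288×24.80 + 0.2203×43.92 = 26.4937 per 10 000.
Difference = 28.0694 − 26.4937 = 1.5756.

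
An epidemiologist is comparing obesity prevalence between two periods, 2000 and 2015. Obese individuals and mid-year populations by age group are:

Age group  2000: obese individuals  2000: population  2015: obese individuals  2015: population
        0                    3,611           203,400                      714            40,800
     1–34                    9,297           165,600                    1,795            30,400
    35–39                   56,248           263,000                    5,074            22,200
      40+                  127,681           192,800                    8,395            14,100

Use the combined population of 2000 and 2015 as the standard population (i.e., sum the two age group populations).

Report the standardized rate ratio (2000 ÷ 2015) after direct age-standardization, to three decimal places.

Age-specific rates per 1,000 for 2000: 17.753, 56.141, 213.871, 662.246.
For 2015: 17.500, 59.046, 228.559, 595.390.
Combined standard total = 932,300; weights = 0.2619, 0.2102, 0.3059, 0.2219.
2000: 0.2619×17.753 + 0.2102×56.141 + 0.3059×213.871 + 0.2219×662.246 = 228.8465 per 1,000.
2015: 0.2619×17.500 + 0.2102×59.046 + 0.3059×228.559 + 0.2219×595.390 = 219.0471 per 1,000.
Ratio = 228.8465 ÷ 219.0471 = 1.04474.

1.045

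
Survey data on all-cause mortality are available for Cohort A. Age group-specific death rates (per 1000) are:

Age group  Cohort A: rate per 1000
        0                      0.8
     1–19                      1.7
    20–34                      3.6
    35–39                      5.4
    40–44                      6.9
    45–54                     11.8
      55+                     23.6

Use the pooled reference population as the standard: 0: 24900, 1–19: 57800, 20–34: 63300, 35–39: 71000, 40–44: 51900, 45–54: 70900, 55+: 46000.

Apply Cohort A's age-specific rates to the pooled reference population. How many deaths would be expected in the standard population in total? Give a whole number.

3010

Expected deaths = Σ (standard pop × age-specific rate ÷ 1000)
= 24900×0.8/1000 + 57800×1.7/1000 + 63300×3.6/1000 + 71000×5.4/1000 + 51900×6.9/1000 + 70900×11.8/1000 + 46000×23.6/1000
= 19.92 + 98.26 + 227.88 + 383.40 + 358.11 + 836.62 + 1085.60 = 3009.79.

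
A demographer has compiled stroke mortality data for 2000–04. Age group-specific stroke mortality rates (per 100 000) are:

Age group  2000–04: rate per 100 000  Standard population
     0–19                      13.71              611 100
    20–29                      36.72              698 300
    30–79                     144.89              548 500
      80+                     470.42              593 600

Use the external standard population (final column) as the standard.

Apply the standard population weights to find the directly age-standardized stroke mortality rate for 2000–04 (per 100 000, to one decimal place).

Standard total = 2 451 500; weights = 0.2493, 0.2848, 0.2237, 0.2421.
Standardized rate: 0.2493×13.71 + 0.2848×36.72 + 0.2237×144.89 + 0.2421×470.42 = 160.2012 per 100 000.

160.2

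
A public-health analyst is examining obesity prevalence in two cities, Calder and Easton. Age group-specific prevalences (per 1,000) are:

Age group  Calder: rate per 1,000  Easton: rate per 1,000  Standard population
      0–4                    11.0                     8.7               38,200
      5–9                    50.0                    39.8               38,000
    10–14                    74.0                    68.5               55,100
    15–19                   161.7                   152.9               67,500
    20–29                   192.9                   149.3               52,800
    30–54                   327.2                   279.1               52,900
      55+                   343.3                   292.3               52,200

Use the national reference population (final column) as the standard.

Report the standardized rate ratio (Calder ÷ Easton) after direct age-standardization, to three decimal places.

1.165

Standard total = 356,700; weights = 0.1071, 0.1065, 0.1545, 0.1892, 0.1480, 0.1483, 0.1463.
Calder: 0.1071×11.0 + 0.1065×50.0 + 0.1545×74.0 + 0.1892×161.7 + 0.1480×192.9 + 0.1483×327.2 + 0.1463×343.3 = 175.8526 per 1,000.
Easton: 0.1071×8.7 + 0.1065×39.8 + 0.1545×68.5 + 0.1892×152.9 + 0.1480×149.3 + 0.1483×279.1 + 0.1463×292.3 = 150.9541 per 1,000.
Ratio = 175.8526 ÷ 150.9541 = 1.16494.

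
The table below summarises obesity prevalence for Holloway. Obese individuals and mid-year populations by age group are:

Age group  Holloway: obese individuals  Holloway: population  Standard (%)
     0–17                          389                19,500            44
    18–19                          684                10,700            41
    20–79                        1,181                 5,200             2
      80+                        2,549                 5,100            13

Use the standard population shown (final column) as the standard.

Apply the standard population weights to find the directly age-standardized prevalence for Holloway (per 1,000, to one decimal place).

Age-specific rates per 1,000 for Holloway: 19.949, 63.925, 227.115, 499.804.
Standard weights: 0.44, 0.41, 0.02, 0.13.
Standardized rate: 0.4400×19.949 + 0.4100×63.925 + 0.0200×227.115 + 0.1300×499.804 = 104.5036 per 1,000.

104.5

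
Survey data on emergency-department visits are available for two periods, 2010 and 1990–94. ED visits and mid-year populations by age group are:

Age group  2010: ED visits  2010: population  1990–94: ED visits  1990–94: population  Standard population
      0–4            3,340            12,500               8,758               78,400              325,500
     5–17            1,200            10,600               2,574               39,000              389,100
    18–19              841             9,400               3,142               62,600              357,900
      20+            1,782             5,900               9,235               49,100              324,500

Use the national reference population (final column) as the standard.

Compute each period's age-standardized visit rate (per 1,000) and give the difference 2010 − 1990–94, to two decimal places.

85.91

Age-specific rates per 1,000 for 2010: 267.200, 113.208, 89.468, 302.034.
For 1990–94: 111.709, 66.000, 50.192, 188.086.
Standard total = 1,397,000; weights = 0.2330, 0.2785, 0.2562, 0.2323.
2010: 0.2330×267.200 + 0.2785×113.208 + 0.2562×89.468 + 0.2323×302.034 = 186.8671 per 1,000.
1990–94: 0.2330×111.709 + 0.2785×66.000 + 0.2562×50.192 + 0.2323×188.086 = 100.9587 per 1,000.
Difference = 186.8671 − 100.9587 = 85.9084.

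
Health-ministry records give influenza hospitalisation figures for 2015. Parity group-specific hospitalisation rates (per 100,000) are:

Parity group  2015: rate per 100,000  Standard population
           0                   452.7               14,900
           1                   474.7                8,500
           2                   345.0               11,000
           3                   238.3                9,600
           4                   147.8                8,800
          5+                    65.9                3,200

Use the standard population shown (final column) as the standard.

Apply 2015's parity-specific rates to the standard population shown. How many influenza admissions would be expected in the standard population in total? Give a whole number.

Expected influenza admissions = Σ (standard pop × parity-specific rate ÷ 100,000)
= 14,900×452.7/100,000 + 8,500×474.7/100,000 + 11,000×345.0/100,000 + 9,600×238.3/100,000 + 8,800×147.8/100,000 + 3,200×65.9/100,000
= 67.45 + 40.35 + 37.95 + 22.88 + 13.01 + 2.11 = 183.74.

184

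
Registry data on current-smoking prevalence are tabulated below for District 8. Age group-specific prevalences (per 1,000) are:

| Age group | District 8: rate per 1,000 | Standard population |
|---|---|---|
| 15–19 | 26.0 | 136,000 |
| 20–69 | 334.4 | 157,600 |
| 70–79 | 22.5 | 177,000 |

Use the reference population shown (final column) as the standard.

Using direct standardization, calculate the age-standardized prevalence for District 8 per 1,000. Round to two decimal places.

Standard total = 470,600; weights = 0.2890, 0.3349, 0.3761.
Standardized rate: 0.2890×26.0 + 0.3349×334.4 + 0.3761×22.5 = 127.9642 per 1,000.

127.96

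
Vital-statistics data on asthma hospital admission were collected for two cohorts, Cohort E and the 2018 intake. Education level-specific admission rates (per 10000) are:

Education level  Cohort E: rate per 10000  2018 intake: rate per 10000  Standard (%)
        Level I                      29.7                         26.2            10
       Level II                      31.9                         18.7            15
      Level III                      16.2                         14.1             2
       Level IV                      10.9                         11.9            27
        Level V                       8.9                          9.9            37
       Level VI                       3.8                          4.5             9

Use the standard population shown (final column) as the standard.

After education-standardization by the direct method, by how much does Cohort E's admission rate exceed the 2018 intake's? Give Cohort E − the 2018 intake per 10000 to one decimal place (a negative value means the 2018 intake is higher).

1.7

Standard weights: 0.10, 0.15, 0.02, 0.27, 0.37, 0.09.
Cohort E: 0.1000×29.7 + 0.1500×31.9 + 0.0200×16.2 + 0.2700×10.9 + 0.3700×8.9 + 0.0900×3.8 = 14.6570 per 10000.
The 2018 intake: 0.1000×26.2 + 0.1500×18.7 + 0.0200×14.1 + 0.2700×11.9 + 0.3700×9.9 + 0.0900×4.5 = 12.9880 per 10000.
Difference = 14.6570 − 12.9880 = 1.6690.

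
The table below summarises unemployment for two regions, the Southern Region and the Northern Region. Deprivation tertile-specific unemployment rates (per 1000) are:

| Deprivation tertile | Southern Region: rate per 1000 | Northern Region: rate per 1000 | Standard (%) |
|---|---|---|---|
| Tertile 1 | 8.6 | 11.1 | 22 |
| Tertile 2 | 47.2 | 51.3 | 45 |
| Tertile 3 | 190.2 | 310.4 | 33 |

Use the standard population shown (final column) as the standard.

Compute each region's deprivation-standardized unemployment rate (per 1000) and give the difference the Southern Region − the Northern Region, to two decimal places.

Standard weights: 0.22, 0.45, 0.33.
The Southern Region: 0.2200×8.6 + 0.4500×47.2 + 0.3300×190.2 = 85.8980 per 1000.
The Northern Region: 0.2200×11.1 + 0.4500×51.3 + 0.3300×310.4 = 127.9590 per 1000.
Difference = 85.8980 − 127.9590 = -42.0610.

-42.06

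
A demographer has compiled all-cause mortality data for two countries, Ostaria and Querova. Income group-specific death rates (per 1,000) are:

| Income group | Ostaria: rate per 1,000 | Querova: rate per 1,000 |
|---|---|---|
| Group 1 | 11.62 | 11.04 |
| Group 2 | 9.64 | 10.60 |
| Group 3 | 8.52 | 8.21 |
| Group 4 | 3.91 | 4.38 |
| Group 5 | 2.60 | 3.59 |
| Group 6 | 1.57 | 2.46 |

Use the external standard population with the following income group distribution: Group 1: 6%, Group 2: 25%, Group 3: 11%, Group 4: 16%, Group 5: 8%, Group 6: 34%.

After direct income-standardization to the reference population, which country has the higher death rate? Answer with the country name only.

Querova

Standard weights: 0.06, 0.25, 0.11, 0.16, 0.08, 0.34.
Ostaria: 0.0600×11.62 + 0.2500×9.64 + 0.1100×8.52 + 0.1600×3.91 + 0.0800×2.60 + 0.3400×1.57 = 5.4118 per 1,000.
Querova: 0.0600×11.04 + 0.2500×10.60 + 0.1100×8.21 + 0.1600×4.38 + 0.0800×3.59 + 0.3400×2.46 = 6.0399 per 1,000.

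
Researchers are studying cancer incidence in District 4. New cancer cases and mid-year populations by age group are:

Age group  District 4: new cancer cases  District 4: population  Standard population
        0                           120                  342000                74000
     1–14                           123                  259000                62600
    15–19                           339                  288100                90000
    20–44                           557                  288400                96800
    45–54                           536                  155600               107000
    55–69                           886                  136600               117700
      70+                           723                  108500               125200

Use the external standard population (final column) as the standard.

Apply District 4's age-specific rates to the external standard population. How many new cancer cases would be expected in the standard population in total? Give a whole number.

Age-specific rates per 100000 for District 4: 35.09, 47.49, 117.67, 193.13, 344.47, 648.61, 666.36.
Expected new cancer cases = Σ (standard pop × age-specific rate ÷ 100000)
= 74000×35.09/100000 + 62600×47.49/100000 + 90000×117.67/100000 + 96800×193.13/100000 + 107000×344.47/100000 + 117700×648.61/100000 + 125200×666.36/100000
= 25.96 + 29.73 + 105.90 + 186.95 + 368.59 + 763.41 + 834.28 = 2314.83.

2315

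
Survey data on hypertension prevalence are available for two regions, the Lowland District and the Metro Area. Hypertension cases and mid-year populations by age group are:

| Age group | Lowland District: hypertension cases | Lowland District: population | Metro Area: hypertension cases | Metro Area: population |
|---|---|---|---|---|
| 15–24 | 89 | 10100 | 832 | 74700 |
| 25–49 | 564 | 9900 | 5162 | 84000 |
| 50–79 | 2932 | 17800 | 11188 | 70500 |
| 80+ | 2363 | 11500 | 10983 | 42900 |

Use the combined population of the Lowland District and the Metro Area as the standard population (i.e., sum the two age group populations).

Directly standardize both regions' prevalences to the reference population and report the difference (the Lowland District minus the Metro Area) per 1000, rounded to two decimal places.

-8.82

Age-specific rates per 1000 for the Lowland District: 8.812, 56.970, 164.719, 205.478.
For the Metro Area: 11.138, 61.452, 158.695, 256.014.
Combined standard total = 321400; weights = 0.2638, 0.2922, 0.2747, 0.1693.
The Lowland District: 0.2638×8.812 + 0.2922×56.970 + 0.2747×164.719 + 0.1693×205.478 = 99.0025 per 1000.
The Metro Area: 0.2638×11.138 + 0.2922×61.452 + 0.2747×158.695 + 0.1693×256.014 = 107.8245 per 1000.
Difference = 99.0025 − 107.8245 = -8.8220.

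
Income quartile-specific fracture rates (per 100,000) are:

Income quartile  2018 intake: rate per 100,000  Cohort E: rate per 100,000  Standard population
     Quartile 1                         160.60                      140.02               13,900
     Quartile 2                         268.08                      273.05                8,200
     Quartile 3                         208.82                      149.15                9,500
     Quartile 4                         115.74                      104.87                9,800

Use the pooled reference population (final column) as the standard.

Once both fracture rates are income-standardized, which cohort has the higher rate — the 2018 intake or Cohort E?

2018 intake

Standard total = 41,400; weights = 0.3357, 0.1981, 0.2295, 0.2367.
The 2018 intake: 0.3357×160.60 + 0.1981×268.08 + 0.2295×208.82 + 0.2367×115.74 = 182.3343 per 100,000.
Cohort E: 0.3357×140.02 + 0.1981×273.05 + 0.2295×149.15 + 0.2367×104.87 = 160.1435 per 100,000.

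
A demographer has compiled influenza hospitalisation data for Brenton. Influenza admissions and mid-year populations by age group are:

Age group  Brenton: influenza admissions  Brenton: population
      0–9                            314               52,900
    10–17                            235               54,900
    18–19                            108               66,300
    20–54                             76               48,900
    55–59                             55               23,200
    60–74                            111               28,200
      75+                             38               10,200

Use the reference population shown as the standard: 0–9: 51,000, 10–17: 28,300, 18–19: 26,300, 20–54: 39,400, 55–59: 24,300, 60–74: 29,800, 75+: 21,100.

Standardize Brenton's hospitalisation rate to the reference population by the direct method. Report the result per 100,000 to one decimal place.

Age-specific rates per 100,000 for Brenton: 593.57, 428.05, 162.90, 155.42, 237.07, 393.62, 372.55.
Standard total = 220,200; weights = 0.2316, 0.1285, 0.1194, 0.1789, 0.1104, 0.1353, 0.0958.
Standardized rate: 0.2316×593.57 + 0.1285×428.05 + 0.1194×162.90 + 0.1789×155.42 + 0.1104×237.07 + 0.1353×393.62 + 0.0958×372.55 = 354.8823 per 100,000.

354.9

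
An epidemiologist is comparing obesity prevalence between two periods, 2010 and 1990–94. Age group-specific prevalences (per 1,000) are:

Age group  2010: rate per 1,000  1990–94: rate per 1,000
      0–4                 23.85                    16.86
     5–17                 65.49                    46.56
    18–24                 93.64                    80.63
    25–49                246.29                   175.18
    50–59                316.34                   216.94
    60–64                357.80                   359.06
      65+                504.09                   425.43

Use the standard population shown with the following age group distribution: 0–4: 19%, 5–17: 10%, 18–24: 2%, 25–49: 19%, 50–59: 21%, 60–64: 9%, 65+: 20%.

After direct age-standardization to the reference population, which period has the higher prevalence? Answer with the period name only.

2010

Standard weights: 0.19, 0.10, 0.02, 0.19, 0.21, 0.09, 0.20.
2010: 0.1900×23.85 + 0.1000×65.49 + 0.0200×93.64 + 0.1900×246.29 + 0.2100×316.34 + 0.0900×357.80 + 0.2000×504.09 = 259.1998 per 1,000.
1990–94: 0.1900×16.86 + 0.1000×46.56 + 0.0200×80.63 + 0.1900×175.18 + 0.2100×216.94 + 0.0900×359.06 + 0.2000×425.43 = 205.7150 per 1,000.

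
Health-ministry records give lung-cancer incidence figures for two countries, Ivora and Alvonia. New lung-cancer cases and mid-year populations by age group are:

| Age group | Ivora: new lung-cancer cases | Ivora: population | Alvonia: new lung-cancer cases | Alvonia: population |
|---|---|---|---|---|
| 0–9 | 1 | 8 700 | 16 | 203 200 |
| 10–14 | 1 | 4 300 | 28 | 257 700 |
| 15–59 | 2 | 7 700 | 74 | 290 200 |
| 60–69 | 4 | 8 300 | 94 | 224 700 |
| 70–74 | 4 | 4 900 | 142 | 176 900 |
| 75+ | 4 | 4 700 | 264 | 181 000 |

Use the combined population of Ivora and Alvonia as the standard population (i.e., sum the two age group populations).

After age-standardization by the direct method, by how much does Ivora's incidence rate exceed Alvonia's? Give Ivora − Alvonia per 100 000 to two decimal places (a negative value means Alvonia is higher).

Age-specific rates per 100 000 for Ivora: 11.49, 23.26, 25.97, 48.19, 81.63, 85.11.
For Alvonia: 7.87, 10.87, 25.50, 41.83, 80.27, 145.86.
Combined standard total = 1 372 300; weights = 0.1544, 0.1909, 0.2171, 0.1698, 0.1325, 0.1353.
Ivora: 0.1544×11.49 + 0.1909×23.26 + 0.2171×25.97 + 0.1698×48.19 + 0.1325×81.63 + 0.1353×85.11 = 42.3671 per 100 000.
Alvonia: 0.1544×7.87 + 0.1909×10.87 + 0.2171×25.50 + 0.1698×41.83 + 0.1325×80.27 + 0.1353×145.86 = 46.3001 per 100 000.
Difference = 42.3671 − 46.3001 = -3.9331.

-3.93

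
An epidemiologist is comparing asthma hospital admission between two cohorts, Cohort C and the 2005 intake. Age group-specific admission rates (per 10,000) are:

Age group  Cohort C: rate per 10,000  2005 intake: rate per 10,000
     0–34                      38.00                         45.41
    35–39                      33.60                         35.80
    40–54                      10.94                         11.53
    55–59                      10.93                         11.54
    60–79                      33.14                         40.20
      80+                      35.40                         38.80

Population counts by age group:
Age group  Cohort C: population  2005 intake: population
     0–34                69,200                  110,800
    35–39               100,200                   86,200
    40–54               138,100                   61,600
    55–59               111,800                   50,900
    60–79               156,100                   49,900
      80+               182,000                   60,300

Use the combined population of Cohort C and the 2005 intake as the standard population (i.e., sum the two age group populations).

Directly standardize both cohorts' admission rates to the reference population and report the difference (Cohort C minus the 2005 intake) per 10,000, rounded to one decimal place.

Combined standard total = 1,177,100; weights = 0.1529, 0.1584, 0.1697, 0.1382, 0.1750, 0.2058.
Cohort C: 0.1529×38.00 + 0.1584×33.60 + 0.1697×10.94 + 0.1382×10.93 + 0.1750×33.14 + 0.2058×35.40 = 27.5850 per 10,000.
The 2005 intake: 0.1529×45.41 + 0.1584×35.80 + 0.1697×11.53 + 0.1382×11.54 + 0.1750×40.20 + 0.2058×38.80 = 31.1864 per 10,000.
Difference = 27.5850 − 31.1864 = -3.6013.

-3.6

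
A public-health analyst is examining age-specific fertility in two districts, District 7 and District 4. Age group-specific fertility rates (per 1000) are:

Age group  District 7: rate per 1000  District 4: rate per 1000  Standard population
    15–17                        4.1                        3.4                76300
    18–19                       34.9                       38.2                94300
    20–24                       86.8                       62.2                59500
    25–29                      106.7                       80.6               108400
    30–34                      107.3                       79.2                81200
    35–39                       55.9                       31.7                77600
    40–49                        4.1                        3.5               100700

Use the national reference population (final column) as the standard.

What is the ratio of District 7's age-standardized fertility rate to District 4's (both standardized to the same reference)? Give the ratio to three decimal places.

1.323

Standard total = 598000; weights = 0.1276, 0.1577, 0.0995, 0.1813, 0.1358, 0.1298, 0.1684.
District 7: 0.1276×4.1 + 0.1577×34.9 + 0.0995×86.8 + 0.1813×106.7 + 0.1358×107.3 + 0.1298×55.9 + 0.1684×4.1 = 56.5188 per 1000.
District 4: 0.1276×3.4 + 0.1577×38.2 + 0.0995×62.2 + 0.1813×80.6 + 0.1358×79.2 + 0.1298×31.7 + 0.1684×3.5 = 42.7141 per 1000.
Ratio = 56.5188 ÷ 42.7141 = 1.32319.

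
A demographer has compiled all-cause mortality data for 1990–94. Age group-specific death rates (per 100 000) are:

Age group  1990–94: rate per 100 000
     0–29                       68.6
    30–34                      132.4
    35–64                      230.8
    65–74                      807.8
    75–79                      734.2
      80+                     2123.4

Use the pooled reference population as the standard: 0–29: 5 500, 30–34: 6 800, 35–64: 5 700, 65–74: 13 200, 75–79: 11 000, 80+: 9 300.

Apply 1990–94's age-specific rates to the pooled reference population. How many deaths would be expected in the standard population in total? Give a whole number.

411

Expected deaths = Σ (standard pop × age-specific rate ÷ 100 000)
= 5 500×68.6/100 000 + 6 800×132.4/100 000 + 5 700×230.8/100 000 + 13 200×807.8/100 000 + 11 000×734.2/100 000 + 9 300×2123.4/100 000
= 3.77 + 9.00 + 13.16 + 106.63 + 80.76 + 197.48 = 410.80.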